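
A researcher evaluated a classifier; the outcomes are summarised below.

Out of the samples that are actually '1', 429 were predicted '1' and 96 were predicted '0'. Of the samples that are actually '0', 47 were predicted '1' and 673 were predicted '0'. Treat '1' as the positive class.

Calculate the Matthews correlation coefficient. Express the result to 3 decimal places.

0.764

MCC = (TP·TN − FP·FN) / √((TP+FP)(TP+FN)(TN+FP)(TN+FN))
Numerator = 429·673 − 47·96 = 284205
Denominator = √(476·525·720·769) = √138364632000 = 371973.9668
MCC = 284205 / 371973.9668 = 0.764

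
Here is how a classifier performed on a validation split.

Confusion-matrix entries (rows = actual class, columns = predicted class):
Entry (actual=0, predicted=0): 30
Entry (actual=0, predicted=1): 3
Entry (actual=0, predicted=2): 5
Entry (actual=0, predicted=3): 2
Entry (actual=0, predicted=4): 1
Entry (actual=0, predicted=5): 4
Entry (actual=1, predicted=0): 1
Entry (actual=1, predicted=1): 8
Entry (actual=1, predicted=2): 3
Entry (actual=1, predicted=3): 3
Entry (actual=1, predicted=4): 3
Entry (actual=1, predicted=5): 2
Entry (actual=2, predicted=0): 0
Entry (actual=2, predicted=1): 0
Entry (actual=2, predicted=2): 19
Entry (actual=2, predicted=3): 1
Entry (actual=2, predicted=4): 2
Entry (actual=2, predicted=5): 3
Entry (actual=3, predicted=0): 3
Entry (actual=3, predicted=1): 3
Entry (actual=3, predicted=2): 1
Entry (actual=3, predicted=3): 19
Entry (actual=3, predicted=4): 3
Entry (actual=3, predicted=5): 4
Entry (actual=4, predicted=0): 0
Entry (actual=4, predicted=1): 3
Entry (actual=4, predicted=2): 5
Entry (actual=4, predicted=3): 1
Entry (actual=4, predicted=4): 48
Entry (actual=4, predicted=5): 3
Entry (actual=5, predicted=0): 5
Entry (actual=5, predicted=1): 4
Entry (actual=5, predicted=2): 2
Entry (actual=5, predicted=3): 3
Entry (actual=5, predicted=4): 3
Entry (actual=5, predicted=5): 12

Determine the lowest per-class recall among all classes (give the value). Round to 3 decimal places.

0.400

Per-class recall (TP/(TP+FN)):
  0: TP=30, FN=3+5+2+1+4=15 → 30/45 = 0.6667
  1: TP=8, FN=1+3+3+3+2=12 → 8/20 = 0.4000
  2: TP=19, FN=0+0+1+2+3=6 → 19/25 = 0.7600
  3: TP=19, FN=3+3+1+3+4=14 → 19/33 = 0.5758
  4: TP=48, FN=0+3+5+1+3=12 → 48/60 = 0.8000
  5: TP=12, FN=5+4+2+3+3=17 → 12/29 = 0.4138
Lowest is class '1' with recall = 0.400.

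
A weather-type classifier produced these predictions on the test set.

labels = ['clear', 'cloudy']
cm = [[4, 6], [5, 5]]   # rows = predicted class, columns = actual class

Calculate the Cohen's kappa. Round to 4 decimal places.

Observed agreement pₒ = trace/N = 9/20 = 0.45000
Expected agreement pₑ = Σ (rowᵢ·colᵢ)/N² = (9·10 + 11·10)/20² = 0.50000
κ = (pₒ − pₑ)/(1 − pₑ) = (0.45000 − 0.50000)/(1 − 0.50000) = -0.1000

-0.1000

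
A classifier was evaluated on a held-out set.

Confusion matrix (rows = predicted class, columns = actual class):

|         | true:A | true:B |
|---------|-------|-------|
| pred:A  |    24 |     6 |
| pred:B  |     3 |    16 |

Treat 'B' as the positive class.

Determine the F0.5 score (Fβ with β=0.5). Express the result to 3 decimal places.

Fβ = (1+β²)·TP / ((1+β²)·TP + β²·FN + FP), with β²=1/4
= 1.25·16 / (1.25·16 + 0.25·6 + 3) = 0.816

0.816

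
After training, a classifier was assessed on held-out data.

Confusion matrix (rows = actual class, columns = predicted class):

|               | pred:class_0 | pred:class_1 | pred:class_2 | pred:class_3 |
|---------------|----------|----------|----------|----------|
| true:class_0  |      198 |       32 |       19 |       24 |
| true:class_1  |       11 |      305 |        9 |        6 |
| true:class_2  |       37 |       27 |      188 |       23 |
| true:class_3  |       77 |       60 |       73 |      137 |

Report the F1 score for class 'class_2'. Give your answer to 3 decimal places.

0.667

One-vs-rest for 'class_2': TP = diagonal; FP = other classes predicted 'class_2'; FN = 'class_2' predicted as other.
F1 score = 2·TP/(2·TP+FP+FN).
class_2: TP=188, FP=19+9+73=101, FN=37+27+23=87 → 376/564 = 0.6667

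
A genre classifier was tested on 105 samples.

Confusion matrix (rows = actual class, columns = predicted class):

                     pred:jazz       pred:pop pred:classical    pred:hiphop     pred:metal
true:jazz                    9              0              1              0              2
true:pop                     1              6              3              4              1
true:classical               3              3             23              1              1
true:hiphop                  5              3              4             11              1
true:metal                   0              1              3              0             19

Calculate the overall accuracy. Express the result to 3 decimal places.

0.648

Accuracy = trace / total = (9+6+23+11+19=68) / 105 = 68/105 = 0.648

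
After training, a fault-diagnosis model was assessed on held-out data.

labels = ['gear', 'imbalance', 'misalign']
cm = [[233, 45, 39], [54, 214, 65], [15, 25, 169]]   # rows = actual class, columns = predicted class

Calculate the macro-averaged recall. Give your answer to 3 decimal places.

Per-class recall (TP/(TP+FN)):
  gear: TP=233, FN=45+39=84 → 233/317 = 0.7350
  imbalance: TP=214, FN=54+65=119 → 214/333 = 0.6426
  misalign: TP=169, FN=15+25=40 → 169/209 = 0.8086
Macro-recall = mean = (0.7350 + 0.6426 + 0.8086) / 3 = 0.729

0.729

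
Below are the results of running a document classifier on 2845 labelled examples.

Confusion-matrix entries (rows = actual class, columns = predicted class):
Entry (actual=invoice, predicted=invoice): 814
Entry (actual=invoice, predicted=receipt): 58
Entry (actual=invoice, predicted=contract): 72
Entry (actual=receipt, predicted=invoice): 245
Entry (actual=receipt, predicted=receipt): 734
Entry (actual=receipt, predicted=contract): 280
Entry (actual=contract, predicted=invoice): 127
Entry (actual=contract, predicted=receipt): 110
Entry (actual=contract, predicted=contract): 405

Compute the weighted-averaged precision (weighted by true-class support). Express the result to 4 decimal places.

0.7086

Per-class precision (TP/(TP+FP)):
  invoice: TP=814, FP=245+127=372 → 814/1186 = 0.68634
  receipt: TP=734, FP=58+110=168 → 734/902 = 0.81375
  contract: TP=405, FP=72+280=352 → 405/757 = 0.53501
Weighted-precision = Σ (supportᵢ/N)·precisionᵢ with N=2845: (944/2845)·0.68634 + (1259/2845)·0.81375 + (642/2845)·0.53501 = 0.7086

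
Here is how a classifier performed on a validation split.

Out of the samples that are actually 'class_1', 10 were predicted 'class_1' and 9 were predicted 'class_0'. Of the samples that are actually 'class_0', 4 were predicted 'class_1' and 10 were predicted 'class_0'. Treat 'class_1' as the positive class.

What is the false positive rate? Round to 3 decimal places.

0.286

FPR = FP/(FP+TN) = 4/(4+10) = 0.286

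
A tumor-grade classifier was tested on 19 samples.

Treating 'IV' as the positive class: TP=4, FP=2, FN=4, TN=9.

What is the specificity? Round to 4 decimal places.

0.8182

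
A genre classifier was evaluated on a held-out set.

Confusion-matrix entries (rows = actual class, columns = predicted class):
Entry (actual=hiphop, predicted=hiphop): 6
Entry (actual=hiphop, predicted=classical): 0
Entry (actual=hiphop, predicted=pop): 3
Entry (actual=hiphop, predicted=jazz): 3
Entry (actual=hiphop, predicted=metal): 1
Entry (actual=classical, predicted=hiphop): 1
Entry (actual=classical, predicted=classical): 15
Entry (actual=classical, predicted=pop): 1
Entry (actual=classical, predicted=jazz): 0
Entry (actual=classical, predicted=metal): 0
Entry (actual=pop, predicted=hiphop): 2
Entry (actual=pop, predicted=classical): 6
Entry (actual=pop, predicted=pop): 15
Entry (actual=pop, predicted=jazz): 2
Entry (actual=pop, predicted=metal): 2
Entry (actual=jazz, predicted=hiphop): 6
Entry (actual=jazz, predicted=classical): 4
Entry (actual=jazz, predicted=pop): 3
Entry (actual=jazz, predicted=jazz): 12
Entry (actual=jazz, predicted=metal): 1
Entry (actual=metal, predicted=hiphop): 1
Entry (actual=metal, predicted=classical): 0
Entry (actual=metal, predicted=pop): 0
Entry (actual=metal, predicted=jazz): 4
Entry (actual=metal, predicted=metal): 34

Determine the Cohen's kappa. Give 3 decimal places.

Observed agreement pₒ = trace/N = 82/122 = 0.6721
Expected agreement pₑ = Σ (rowᵢ·colᵢ)/N² = (13·16 + 17·25 + 27·22 + 26·21 + 39·38)/122² = 0.2187
κ = (pₒ − pₑ)/(1 − pₑ) = (0.6721 − 0.2187)/(1 − 0.2187) = 0.580

0.580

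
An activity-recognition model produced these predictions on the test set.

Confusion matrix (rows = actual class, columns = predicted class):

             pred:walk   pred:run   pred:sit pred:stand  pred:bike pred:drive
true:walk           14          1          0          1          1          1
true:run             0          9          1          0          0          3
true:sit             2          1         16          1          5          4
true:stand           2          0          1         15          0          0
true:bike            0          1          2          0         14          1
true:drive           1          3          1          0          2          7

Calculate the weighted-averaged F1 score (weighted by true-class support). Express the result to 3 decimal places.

Per-class F1 score (2·TP/(2·TP+FP+FN)):
  walk: TP=14, FP=0+2+2+0+1=5, FN=1+0+1+1+1=4 → 28/37 = 0.7568
  run: TP=9, FP=1+1+0+1+3=6, FN=0+1+0+0+3=4 → 18/28 = 0.6429
  sit: TP=16, FP=0+1+1+2+1=5, FN=2+1+1+5+4=13 → 32/50 = 0.6400
  stand: TP=15, FP=1+0+1+0+0=2, FN=2+0+1+0+0=3 → 30/35 = 0.8571
  bike: TP=14, FP=1+0+5+0+2=8, FN=0+1+2+0+1=4 → 28/40 = 0.7000
  drive: TP=7, FP=1+3+4+0+1=9, FN=1+3+1+0+2=7 → 14/30 = 0.4667
Weighted-F1 score = Σ (supportᵢ/N)·F1 scoreᵢ with N=110: (18/110)·0.7568 + (13/110)·0.6429 + (29/110)·0.6400 + (18/110)·0.8571 + (18/110)·0.7000 + (14/110)·0.4667 = 0.683

0.683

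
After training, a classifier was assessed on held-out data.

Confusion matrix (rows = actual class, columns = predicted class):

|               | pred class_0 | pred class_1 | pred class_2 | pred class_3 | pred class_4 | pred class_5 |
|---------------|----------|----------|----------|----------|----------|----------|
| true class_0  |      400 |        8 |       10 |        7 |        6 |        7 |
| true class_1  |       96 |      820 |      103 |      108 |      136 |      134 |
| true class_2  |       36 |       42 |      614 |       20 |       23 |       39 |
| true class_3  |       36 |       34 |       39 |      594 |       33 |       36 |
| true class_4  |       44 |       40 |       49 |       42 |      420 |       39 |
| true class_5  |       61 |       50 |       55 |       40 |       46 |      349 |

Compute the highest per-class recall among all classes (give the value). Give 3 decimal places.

Per-class recall (TP/(TP+FN)):
  class_0: TP=400, FN=8+10+7+6+7=38 → 400/438 = 0.9132
  class_1: TP=820, FN=96+103+108+136+134=577 → 820/1397 = 0.5870
  class_2: TP=614, FN=36+42+20+23+39=160 → 614/774 = 0.7933
  class_3: TP=594, FN=36+34+39+33+36=178 → 594/772 = 0.7694
  class_4: TP=420, FN=44+40+49+42+39=214 → 420/634 = 0.6625
  class_5: TP=349, FN=61+50+55+40+46=252 → 349/601 = 0.5807
Highest is class 'class_0' with recall = 0.913.

0.913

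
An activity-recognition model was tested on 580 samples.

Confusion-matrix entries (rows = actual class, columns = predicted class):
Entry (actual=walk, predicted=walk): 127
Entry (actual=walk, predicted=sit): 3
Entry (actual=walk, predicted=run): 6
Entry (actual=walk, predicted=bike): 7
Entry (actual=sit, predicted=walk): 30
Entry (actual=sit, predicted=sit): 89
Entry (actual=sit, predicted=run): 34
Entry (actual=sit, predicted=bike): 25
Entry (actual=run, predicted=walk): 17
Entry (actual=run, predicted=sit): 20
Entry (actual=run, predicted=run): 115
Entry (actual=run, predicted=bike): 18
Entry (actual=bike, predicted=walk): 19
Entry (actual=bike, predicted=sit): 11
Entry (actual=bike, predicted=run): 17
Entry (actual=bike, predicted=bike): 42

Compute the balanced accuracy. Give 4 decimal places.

Balanced accuracy = mean of per-class recall.
  walk: recall = 127/143 = 0.88811
  sit: recall = 89/178 = 0.50000
  run: recall = 115/170 = 0.67647
  bike: recall = 42/89 = 0.47191
Mean = (0.88811 + 0.50000 + 0.67647 + 0.47191) / 4 = 0.6341

0.6341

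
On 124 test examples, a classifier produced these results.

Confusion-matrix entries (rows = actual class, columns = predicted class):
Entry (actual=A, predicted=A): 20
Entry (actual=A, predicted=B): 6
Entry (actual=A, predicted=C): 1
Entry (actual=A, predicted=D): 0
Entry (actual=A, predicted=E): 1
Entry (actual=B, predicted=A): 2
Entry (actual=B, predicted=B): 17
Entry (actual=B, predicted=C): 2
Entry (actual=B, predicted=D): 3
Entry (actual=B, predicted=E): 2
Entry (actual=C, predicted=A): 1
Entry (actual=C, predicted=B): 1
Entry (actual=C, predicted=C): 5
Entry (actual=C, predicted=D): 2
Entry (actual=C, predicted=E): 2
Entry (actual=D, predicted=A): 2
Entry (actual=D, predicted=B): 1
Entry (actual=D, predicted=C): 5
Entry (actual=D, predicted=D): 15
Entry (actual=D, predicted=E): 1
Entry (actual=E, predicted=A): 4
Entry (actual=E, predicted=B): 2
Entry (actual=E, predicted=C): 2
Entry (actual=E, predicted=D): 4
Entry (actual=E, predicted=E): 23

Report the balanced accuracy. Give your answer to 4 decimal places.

0.6210

Balanced accuracy = mean of per-class recall.
  A: recall = 20/28 = 0.71429
  B: recall = 17/26 = 0.65385
  C: recall = 5/11 = 0.45455
  D: recall = 15/24 = 0.62500
  E: recall = 23/35 = 0.65714
Mean = (0.71429 + 0.65385 + 0.45455 + 0.62500 + 0.65714) / 5 = 0.6210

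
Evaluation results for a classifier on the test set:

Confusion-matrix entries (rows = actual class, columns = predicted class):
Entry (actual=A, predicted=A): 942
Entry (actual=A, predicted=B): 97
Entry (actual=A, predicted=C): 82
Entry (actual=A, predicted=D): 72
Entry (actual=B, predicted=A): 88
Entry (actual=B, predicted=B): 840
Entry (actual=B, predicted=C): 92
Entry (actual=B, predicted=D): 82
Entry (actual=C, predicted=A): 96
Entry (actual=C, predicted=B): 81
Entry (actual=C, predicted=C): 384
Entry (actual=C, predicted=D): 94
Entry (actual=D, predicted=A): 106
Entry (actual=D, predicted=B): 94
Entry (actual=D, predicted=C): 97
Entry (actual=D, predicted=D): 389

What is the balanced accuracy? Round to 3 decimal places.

0.676

Balanced accuracy = mean of per-class recall.
  A: recall = 942/1193 = 0.7896
  B: recall = 840/1102 = 0.7623
  C: recall = 384/655 = 0.5863
  D: recall = 389/686 = 0.5671
Mean = (0.7896 + 0.7623 + 0.5863 + 0.5671) / 4 = 0.676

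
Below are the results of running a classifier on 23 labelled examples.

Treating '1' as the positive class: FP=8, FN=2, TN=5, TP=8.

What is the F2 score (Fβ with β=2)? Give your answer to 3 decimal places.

0.714

Fβ = (1+β²)·TP / ((1+β²)·TP + β²·FN + FP), with β²=4
= 5·8 / (5·8 + 4·2 + 8) = 0.714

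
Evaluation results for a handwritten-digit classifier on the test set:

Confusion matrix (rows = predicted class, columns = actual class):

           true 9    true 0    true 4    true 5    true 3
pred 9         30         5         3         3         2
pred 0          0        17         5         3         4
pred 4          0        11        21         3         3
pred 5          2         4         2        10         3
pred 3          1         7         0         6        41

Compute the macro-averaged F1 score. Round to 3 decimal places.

0.612

Per-class F1 score (2·TP/(2·TP+FP+FN)):
  9: TP=30, FP=5+3+3+2=13, FN=0+0+2+1=3 → 60/76 = 0.7895
  0: TP=17, FP=0+5+3+4=12, FN=5+11+4+7=27 → 34/73 = 0.4658
  4: TP=21, FP=0+11+3+3=17, FN=3+5+2+0=10 → 42/69 = 0.6087
  5: TP=10, FP=2+4+2+3=11, FN=3+3+3+6=15 → 20/46 = 0.4348
  3: TP=41, FP=1+7+0+6=14, FN=2+4+3+3=12 → 82/108 = 0.7593
Macro-F1 score = mean = (0.7895 + 0.4658 + 0.6087 + 0.4348 + 0.7593) / 5 = 0.612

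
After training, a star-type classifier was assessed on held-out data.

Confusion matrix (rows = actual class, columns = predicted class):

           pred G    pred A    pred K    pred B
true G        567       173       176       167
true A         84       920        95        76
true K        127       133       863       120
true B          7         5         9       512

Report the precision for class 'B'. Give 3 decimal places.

Take TP from the diagonal, FP from the rest of the 'B' prediction marginal, FN from the rest of the 'B' actual marginal.
precision = TP/(TP+FP).
B: TP=512, FP=167+76+120=363 → 512/875 = 0.5851

0.585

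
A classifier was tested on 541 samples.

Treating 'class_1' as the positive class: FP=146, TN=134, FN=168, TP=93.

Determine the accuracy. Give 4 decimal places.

0.4196

Accuracy = (TP+TN)/N = (93+134)/541 = 0.4196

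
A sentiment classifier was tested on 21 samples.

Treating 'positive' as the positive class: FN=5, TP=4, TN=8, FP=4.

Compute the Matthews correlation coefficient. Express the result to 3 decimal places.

MCC = (TP·TN − FP·FN) / √((TP+FP)(TP+FN)(TN+FP)(TN+FN))
Numerator = 4·8 − 4·5 = 12
Denominator = √(8·9·12·13) = √11232 = 105.9811
MCC = 12 / 105.9811 = 0.113

0.113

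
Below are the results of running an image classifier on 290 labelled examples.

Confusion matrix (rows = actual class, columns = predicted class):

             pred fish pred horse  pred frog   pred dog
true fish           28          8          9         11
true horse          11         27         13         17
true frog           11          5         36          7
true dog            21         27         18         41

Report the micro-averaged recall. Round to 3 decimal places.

Micro-averaging pools counts across classes: ΣTP=132, ΣFP=158, ΣFN=158.
Micro-recall = TP/(TP+FN) on pooled counts = 0.455 (equals overall accuracy in single-label multiclass).

0.455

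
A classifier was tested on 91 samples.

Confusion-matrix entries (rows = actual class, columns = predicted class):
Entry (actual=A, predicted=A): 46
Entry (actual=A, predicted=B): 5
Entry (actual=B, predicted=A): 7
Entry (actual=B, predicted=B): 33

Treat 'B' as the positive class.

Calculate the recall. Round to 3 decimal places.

Recall = TP/(TP+FN) = 33/(33+7) = 33/40 = 0.825

0.825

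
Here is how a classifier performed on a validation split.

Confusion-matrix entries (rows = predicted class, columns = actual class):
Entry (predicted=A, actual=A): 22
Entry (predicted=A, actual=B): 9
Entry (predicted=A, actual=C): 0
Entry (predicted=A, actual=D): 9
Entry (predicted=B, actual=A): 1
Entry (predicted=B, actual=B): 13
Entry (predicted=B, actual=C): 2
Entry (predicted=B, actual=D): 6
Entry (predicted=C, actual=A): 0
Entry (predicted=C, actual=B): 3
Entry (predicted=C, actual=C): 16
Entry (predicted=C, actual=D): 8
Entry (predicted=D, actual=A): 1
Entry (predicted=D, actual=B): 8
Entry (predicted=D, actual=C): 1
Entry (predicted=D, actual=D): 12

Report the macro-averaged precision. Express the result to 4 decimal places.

0.5697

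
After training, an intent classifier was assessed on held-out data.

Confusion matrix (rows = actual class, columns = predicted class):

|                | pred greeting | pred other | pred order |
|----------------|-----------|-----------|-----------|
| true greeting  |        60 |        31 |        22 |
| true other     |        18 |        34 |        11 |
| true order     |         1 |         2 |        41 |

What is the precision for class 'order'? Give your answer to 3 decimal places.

0.554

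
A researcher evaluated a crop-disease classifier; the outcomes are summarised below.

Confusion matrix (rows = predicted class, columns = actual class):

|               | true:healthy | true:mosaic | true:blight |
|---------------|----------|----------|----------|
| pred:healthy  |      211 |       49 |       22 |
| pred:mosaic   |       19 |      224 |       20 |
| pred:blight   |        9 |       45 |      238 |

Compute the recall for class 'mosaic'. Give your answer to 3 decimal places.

Take TP from the diagonal, FP from the rest of the 'mosaic' prediction marginal, FN from the rest of the 'mosaic' actual marginal.
recall = TP/(TP+FN).
mosaic: TP=224, FN=49+45=94 → 224/318 = 0.7044

0.704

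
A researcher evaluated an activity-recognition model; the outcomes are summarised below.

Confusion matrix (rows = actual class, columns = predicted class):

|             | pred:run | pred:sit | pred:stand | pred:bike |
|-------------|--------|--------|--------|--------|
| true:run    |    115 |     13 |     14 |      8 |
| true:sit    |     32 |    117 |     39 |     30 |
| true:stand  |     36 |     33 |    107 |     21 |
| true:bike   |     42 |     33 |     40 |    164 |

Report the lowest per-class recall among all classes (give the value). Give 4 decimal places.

Per-class recall (TP/(TP+FN)):
  run: TP=115, FN=13+14+8=35 → 115/150 = 0.76667
  sit: TP=117, FN=32+39+30=101 → 117/218 = 0.53670
  stand: TP=107, FN=36+33+21=90 → 107/197 = 0.54315
  bike: TP=164, FN=42+33+40=115 → 164/279 = 0.58781
Lowest is class 'sit' with recall = 0.5367.

0.5367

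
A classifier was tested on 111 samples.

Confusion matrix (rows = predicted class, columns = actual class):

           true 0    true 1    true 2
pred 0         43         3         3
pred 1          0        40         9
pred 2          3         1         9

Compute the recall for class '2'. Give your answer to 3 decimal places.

One-vs-rest for '2': TP = diagonal; FP = other classes predicted '2'; FN = '2' predicted as other.
recall = TP/(TP+FN).
2: TP=9, FN=3+9=12 → 9/21 = 0.4286

0.429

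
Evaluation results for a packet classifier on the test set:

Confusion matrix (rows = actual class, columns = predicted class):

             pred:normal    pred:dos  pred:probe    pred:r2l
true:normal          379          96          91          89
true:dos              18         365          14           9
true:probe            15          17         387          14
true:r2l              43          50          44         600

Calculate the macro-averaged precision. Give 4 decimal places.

Per-class precision (TP/(TP+FP)):
  normal: TP=379, FP=18+15+43=76 → 379/455 = 0.83297
  dos: TP=365, FP=96+17+50=163 → 365/528 = 0.69129
  probe: TP=387, FP=91+14+44=149 → 387/536 = 0.72201
  r2l: TP=600, FP=89+9+14=112 → 600/712 = 0.84270
Macro-precision = mean = (0.83297 + 0.69129 + 0.72201 + 0.84270) / 4 = 0.7722

0.7722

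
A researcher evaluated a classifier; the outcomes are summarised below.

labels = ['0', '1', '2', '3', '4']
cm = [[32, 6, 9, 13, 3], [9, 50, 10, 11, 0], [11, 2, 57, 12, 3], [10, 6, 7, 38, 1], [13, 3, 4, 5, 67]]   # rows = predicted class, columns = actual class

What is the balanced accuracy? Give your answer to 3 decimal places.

0.643

Balanced accuracy = mean of per-class recall.
  0: recall = 32/75 = 0.4267
  1: recall = 50/67 = 0.7463
  2: recall = 57/87 = 0.6552
  3: recall = 38/79 = 0.4810
  4: recall = 67/74 = 0.9054
Mean = (0.4267 + 0.7463 + 0.6552 + 0.4810 + 0.9054) / 5 = 0.643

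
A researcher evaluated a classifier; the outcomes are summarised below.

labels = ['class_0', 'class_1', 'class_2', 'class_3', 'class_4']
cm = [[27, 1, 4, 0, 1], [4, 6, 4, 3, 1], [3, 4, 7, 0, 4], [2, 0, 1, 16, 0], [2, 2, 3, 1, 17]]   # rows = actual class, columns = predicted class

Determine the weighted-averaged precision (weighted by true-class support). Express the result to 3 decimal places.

Per-class precision (TP/(TP+FP)):
  class_0: TP=27, FP=4+3+2+2=11 → 27/38 = 0.7105
  class_1: TP=6, FP=1+4+0+2=7 → 6/13 = 0.4615
  class_2: TP=7, FP=4+4+1+3=12 → 7/19 = 0.3684
  class_3: TP=16, FP=0+3+0+1=4 → 16/20 = 0.8000
  class_4: TP=17, FP=1+1+4+0=6 → 17/23 = 0.7391
Weighted-precision = Σ (supportᵢ/N)·precisionᵢ with N=113: (33/113)·0.7105 + (18/113)·0.4615 + (18/113)·0.3684 + (19/113)·0.8000 + (25/113)·0.7391 = 0.638

0.638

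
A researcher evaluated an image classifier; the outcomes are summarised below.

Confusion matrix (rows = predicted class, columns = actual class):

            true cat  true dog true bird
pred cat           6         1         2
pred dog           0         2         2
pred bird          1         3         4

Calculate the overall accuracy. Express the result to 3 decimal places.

Accuracy = trace / total = (6+2+4=12) / 21 = 12/21 = 0.571

0.571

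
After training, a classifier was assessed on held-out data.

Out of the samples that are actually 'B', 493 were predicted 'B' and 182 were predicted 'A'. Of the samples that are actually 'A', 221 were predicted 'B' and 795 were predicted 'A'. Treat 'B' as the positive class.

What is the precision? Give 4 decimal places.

0.6905

Precision = TP/(TP+FP) = 493/(493+221) = 493/714 = 0.6905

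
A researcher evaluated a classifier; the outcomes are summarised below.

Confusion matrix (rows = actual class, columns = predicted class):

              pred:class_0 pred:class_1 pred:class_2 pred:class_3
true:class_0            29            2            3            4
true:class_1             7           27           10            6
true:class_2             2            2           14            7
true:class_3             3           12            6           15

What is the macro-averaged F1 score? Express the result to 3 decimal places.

0.560

Per-class F1 score (2·TP/(2·TP+FP+FN)):
  class_0: TP=29, FP=7+2+3=12, FN=2+3+4=9 → 58/79 = 0.7342
  class_1: TP=27, FP=2+2+12=16, FN=7+10+6=23 → 54/93 = 0.5806
  class_2: TP=14, FP=3+10+6=19, FN=2+2+7=11 → 28/58 = 0.4828
  class_3: TP=15, FP=4+6+7=17, FN=3+12+6=21 → 30/68 = 0.4412
Macro-F1 score = mean = (0.7342 + 0.5806 + 0.4828 + 0.4412) / 4 = 0.560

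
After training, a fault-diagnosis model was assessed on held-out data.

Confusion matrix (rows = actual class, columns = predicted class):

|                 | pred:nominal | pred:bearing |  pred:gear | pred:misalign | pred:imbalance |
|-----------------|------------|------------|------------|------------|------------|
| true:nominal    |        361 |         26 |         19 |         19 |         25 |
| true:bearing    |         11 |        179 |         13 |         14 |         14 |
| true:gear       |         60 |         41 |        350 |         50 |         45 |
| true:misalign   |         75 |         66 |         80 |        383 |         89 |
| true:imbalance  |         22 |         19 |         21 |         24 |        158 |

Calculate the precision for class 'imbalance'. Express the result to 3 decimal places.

One-vs-rest for 'imbalance': TP = diagonal; FP = other classes predicted 'imbalance'; FN = 'imbalance' predicted as other.
precision = TP/(TP+FP).
imbalance: TP=158, FP=25+14+45+89=173 → 158/331 = 0.4773

0.477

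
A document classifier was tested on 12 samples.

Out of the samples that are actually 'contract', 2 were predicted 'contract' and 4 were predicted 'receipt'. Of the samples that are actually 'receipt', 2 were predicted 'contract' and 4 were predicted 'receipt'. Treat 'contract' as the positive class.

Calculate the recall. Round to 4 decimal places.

Recall = TP/(TP+FN) = 2/(2+4) = 2/6 = 0.3333

0.3333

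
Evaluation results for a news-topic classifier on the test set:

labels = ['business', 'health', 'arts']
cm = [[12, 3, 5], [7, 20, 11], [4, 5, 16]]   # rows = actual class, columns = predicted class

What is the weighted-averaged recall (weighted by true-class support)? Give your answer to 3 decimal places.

Per-class recall (TP/(TP+FN)):
  business: TP=12, FN=3+5=8 → 12/20 = 0.6000
  health: TP=20, FN=7+11=18 → 20/38 = 0.5263
  arts: TP=16, FN=4+5=9 → 16/25 = 0.6400
Weighted-recall = Σ (supportᵢ/N)·recallᵢ with N=83: (20/83)·0.6000 + (38/83)·0.5263 + (25/83)·0.6400 = 0.578

0.578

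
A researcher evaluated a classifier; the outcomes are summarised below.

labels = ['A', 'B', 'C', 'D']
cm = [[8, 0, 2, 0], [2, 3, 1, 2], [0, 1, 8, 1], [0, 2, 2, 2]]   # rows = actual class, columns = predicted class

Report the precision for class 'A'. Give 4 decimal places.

0.8000

One-vs-rest for 'A': TP = diagonal; FP = other classes predicted 'A'; FN = 'A' predicted as other.
precision = TP/(TP+FP).
A: TP=8, FP=2+0+0=2 → 8/10 = 0.80000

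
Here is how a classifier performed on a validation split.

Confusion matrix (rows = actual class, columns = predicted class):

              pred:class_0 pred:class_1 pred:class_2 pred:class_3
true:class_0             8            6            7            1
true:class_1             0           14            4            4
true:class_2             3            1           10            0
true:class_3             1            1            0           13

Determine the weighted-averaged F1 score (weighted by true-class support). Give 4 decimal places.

Per-class F1 score (2·TP/(2·TP+FP+FN)):
  class_0: TP=8, FP=0+3+1=4, FN=6+7+1=14 → 16/34 = 0.47059
  class_1: TP=14, FP=6+1+1=8, FN=0+4+4=8 → 28/44 = 0.63636
  class_2: TP=10, FP=7+4+0=11, FN=3+1+0=4 → 20/35 = 0.57143
  class_3: TP=13, FP=1+4+0=5, FN=1+1+0=2 → 26/33 = 0.78788
Weighted-F1 score = Σ (supportᵢ/N)·F1 scoreᵢ with N=73: (22/73)·0.47059 + (22/73)·0.63636 + (14/73)·0.57143 + (15/73)·0.78788 = 0.6051

0.6051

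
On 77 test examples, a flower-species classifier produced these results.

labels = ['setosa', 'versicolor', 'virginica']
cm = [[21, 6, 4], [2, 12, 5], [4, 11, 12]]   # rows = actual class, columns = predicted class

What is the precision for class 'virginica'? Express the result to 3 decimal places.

Treat 'virginica' as positive and all other classes as negative.
precision = TP/(TP+FP).
virginica: TP=12, FP=4+5=9 → 12/21 = 0.5714

0.571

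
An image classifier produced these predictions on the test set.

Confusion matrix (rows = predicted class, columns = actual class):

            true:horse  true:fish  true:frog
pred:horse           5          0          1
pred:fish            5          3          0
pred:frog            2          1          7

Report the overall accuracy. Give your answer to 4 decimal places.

0.6250

Accuracy = trace / total = (5+3+7=15) / 24 = 15/24 = 0.6250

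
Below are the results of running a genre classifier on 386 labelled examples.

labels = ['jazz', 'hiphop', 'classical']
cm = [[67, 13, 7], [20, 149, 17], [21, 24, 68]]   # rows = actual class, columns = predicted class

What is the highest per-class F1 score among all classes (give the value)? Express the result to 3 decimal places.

Per-class F1 score (2·TP/(2·TP+FP+FN)):
  jazz: TP=67, FP=20+21=41, FN=13+7=20 → 134/195 = 0.6872
  hiphop: TP=149, FP=13+24=37, FN=20+17=37 → 298/372 = 0.8011
  classical: TP=68, FP=7+17=24, FN=21+24=45 → 136/205 = 0.6634
Highest is class 'hiphop' with F1 score = 0.801.

0.801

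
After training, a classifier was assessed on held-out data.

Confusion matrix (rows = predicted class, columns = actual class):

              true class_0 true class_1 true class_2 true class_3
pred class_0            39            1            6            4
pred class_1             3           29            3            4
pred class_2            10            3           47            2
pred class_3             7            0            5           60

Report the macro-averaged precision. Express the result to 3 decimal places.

0.779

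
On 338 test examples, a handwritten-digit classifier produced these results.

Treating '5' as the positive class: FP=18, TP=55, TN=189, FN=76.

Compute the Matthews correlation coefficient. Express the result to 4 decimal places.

0.3941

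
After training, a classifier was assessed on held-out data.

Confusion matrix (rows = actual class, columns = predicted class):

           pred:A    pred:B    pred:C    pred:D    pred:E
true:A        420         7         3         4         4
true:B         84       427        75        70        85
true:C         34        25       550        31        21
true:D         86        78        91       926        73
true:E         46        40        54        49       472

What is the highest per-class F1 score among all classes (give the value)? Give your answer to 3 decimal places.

Per-class F1 score (2·TP/(2·TP+FP+FN)):
  A: TP=420, FP=84+34+86+46=250, FN=7+3+4+4=18 → 840/1108 = 0.7581
  B: TP=427, FP=7+25+78+40=150, FN=84+75+70+85=314 → 854/1318 = 0.6480
  C: TP=550, FP=3+75+91+54=223, FN=34+25+31+21=111 → 1100/1434 = 0.7671
  D: TP=926, FP=4+70+31+49=154, FN=86+78+91+73=328 → 1852/2334 = 0.7935
  E: TP=472, FP=4+85+21+73=183, FN=46+40+54+49=189 → 944/1316 = 0.7173
Highest is class 'D' with F1 score = 0.793.

0.793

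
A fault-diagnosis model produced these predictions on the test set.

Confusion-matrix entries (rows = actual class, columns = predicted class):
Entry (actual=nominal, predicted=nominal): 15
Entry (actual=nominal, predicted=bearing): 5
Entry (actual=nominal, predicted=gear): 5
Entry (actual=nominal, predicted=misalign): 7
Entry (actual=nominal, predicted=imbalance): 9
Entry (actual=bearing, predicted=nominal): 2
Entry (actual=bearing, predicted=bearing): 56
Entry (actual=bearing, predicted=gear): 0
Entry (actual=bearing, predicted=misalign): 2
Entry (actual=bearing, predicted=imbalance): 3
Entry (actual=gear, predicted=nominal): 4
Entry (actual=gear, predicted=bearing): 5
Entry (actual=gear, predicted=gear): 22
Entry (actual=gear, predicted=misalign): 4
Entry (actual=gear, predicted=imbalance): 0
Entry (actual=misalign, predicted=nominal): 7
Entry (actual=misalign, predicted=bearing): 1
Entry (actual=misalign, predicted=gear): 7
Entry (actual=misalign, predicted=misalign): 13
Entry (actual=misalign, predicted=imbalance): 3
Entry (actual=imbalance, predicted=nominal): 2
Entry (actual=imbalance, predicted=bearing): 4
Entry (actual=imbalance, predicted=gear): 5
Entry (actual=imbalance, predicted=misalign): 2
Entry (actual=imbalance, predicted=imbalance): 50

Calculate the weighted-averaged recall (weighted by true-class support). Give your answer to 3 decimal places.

0.670

Per-class recall (TP/(TP+FN)):
  nominal: TP=15, FN=5+5+7+9=26 → 15/41 = 0.3659
  bearing: TP=56, FN=2+0+2+3=7 → 56/63 = 0.8889
  gear: TP=22, FN=4+5+4+0=13 → 22/35 = 0.6286
  misalign: TP=13, FN=7+1+7+3=18 → 13/31 = 0.4194
  imbalance: TP=50, FN=2+4+5+2=13 → 50/63 = 0.7937
Weighted-recall = Σ (supportᵢ/N)·recallᵢ with N=233: (41/233)·0.3659 + (63/233)·0.8889 + (35/233)·0.6286 + (31/233)·0.4194 + (63/233)·0.7937 = 0.670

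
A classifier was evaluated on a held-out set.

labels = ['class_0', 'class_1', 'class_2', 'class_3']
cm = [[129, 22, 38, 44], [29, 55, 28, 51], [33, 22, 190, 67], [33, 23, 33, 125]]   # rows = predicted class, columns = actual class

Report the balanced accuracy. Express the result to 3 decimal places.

Balanced accuracy = mean of per-class recall.
  class_0: recall = 129/224 = 0.5759
  class_1: recall = 55/122 = 0.4508
  class_2: recall = 190/289 = 0.6574
  class_3: recall = 125/287 = 0.4355
Mean = (0.5759 + 0.4508 + 0.6574 + 0.4355) / 4 = 0.530

0.530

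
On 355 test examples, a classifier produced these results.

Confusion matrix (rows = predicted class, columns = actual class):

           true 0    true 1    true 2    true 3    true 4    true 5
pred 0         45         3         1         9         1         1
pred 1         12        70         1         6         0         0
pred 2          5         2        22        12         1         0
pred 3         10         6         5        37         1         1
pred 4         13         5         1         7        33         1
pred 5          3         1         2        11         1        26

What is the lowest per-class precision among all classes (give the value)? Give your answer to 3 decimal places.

0.524

Per-class precision (TP/(TP+FP)):
  0: TP=45, FP=3+1+9+1+1=15 → 45/60 = 0.7500
  1: TP=70, FP=12+1+6+0+0=19 → 70/89 = 0.7865
  2: TP=22, FP=5+2+12+1+0=20 → 22/42 = 0.5238
  3: TP=37, FP=10+6+5+1+1=23 → 37/60 = 0.6167
  4: TP=33, FP=13+5+1+7+1=27 → 33/60 = 0.5500
  5: TP=26, FP=3+1+2+11+1=18 → 26/44 = 0.5909
Lowest is class '2' with precision = 0.524.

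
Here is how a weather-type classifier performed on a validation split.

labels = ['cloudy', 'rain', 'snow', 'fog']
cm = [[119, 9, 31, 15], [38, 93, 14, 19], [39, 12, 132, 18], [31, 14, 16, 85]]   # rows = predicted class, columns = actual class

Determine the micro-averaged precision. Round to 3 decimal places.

Micro-averaging pools counts across classes: ΣTP=429, ΣFP=256, ΣFN=256.
Micro-precision = TP/(TP+FP) on pooled counts = 0.626 (equals overall accuracy in single-label multiclass).

0.626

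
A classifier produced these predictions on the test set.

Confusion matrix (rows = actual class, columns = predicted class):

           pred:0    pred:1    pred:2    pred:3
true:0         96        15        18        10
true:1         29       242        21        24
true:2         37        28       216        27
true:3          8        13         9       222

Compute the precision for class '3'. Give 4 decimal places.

0.7845

Take TP from the diagonal, FP from the rest of the '3' prediction marginal, FN from the rest of the '3' actual marginal.
precision = TP/(TP+FP).
3: TP=222, FP=10+24+27=61 → 222/283 = 0.78445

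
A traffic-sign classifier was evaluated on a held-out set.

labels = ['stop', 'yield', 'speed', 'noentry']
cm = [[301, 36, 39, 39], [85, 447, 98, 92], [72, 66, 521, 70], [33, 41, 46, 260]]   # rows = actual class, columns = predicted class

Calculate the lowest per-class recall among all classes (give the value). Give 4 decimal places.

0.6191

Per-class recall (TP/(TP+FN)):
  stop: TP=301, FN=36+39+39=114 → 301/415 = 0.72530
  yield: TP=447, FN=85+98+92=275 → 447/722 = 0.61911
  speed: TP=521, FN=72+66+70=208 → 521/729 = 0.71468
  noentry: TP=260, FN=33+41+46=120 → 260/380 = 0.68421
Lowest is class 'yield' with recall = 0.6191.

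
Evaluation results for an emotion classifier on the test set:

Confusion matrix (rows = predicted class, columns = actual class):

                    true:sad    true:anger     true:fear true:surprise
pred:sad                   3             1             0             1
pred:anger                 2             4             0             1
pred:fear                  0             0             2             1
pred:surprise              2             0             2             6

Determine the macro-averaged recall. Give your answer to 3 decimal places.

Per-class recall (TP/(TP+FN)):
  sad: TP=3, FN=2+0+2=4 → 3/7 = 0.4286
  anger: TP=4, FN=1+0+0=1 → 4/5 = 0.8000
  fear: TP=2, FN=0+0+2=2 → 2/4 = 0.5000
  surprise: TP=6, FN=1+1+1=3 → 6/9 = 0.6667
Macro-recall = mean = (0.4286 + 0.8000 + 0.5000 + 0.6667) / 4 = 0.599

0.599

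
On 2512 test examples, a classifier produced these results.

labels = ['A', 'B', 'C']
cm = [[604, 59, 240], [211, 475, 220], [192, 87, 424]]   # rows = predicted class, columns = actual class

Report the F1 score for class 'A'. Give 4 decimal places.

0.6325

Take TP from the diagonal, FP from the rest of the 'A' prediction marginal, FN from the rest of the 'A' actual marginal.
F1 score = 2·TP/(2·TP+FP+FN).
A: TP=604, FP=59+240=299, FN=211+192=403 → 1208/1910 = 0.63246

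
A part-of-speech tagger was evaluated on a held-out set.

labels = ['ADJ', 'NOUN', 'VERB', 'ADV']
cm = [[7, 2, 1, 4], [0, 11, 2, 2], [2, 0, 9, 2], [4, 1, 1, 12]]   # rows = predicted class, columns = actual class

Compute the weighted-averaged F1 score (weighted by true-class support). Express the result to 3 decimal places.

0.650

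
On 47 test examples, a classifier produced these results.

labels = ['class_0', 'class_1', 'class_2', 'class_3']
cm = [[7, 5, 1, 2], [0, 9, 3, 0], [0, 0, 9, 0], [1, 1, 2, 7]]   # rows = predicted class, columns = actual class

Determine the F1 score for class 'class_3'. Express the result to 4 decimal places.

0.7000

One-vs-rest for 'class_3': TP = diagonal; FP = other classes predicted 'class_3'; FN = 'class_3' predicted as other.
F1 score = 2·TP/(2·TP+FP+FN).
class_3: TP=7, FP=1+1+2=4, FN=2+0+0=2 → 14/20 = 0.70000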